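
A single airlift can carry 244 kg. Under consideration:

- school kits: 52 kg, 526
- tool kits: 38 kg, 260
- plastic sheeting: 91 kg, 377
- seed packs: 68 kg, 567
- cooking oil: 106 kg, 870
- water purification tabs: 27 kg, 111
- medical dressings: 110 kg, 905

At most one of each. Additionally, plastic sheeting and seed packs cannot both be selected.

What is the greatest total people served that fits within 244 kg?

School kits + seed packs + medical dressings uses 230 of the 244 kg and totals 1998.

1998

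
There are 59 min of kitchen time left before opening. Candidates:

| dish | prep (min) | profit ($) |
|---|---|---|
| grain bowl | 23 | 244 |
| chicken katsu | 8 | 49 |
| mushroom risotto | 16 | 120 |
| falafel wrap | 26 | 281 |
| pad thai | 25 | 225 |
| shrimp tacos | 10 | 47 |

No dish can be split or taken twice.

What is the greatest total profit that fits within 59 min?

Best packing: grain bowl + chicken katsu + falafel wrap — 57 min, 574 total.

574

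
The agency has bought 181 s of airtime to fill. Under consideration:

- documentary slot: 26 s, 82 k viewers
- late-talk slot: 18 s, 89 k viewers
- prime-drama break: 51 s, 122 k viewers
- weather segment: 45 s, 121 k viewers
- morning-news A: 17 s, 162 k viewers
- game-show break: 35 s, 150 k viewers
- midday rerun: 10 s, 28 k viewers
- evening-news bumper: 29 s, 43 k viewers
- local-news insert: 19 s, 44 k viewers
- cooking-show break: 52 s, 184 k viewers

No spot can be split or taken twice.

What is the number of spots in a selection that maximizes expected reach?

The maximum expected reach within 181 s is 739.
For example documentary slot + late-talk slot + morning-news A + game-show break + midday rerun + local-news insert + cooking-show break achieves it, using 177 s.
Any selection reaching 739 contains exactly 7 spots.

7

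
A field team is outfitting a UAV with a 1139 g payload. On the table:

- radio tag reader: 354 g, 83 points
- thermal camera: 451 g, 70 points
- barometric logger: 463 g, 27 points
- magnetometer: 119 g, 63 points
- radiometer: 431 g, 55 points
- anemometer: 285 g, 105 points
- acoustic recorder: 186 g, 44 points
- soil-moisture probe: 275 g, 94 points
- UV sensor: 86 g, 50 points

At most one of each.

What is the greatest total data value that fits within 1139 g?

395

Greedy by ratio would take magnetometer + anemometer + acoustic recorder + soil-moisture probe + UV sensor: 951 g used, total 356.
The 186 g tied up in acoustic recorder is better spent on radio tag reader — total rises to 395 (1119 g).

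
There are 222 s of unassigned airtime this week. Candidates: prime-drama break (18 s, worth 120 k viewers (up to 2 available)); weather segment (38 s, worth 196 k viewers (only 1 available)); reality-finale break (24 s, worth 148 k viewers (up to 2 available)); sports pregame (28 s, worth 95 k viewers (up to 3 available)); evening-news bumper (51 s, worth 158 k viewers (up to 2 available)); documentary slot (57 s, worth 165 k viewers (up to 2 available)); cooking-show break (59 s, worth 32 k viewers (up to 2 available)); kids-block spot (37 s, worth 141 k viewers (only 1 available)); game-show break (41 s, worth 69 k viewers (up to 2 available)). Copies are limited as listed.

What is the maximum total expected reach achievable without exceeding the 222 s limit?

Ranking by ratio (expected reach/s): prime-drama break 6.67, reality-finale break 6.17, weather segment 5.16, kids-block spot 3.81.
2×prime-drama break + weather segment + 2×reality-finale break + 2×sports pregame + kids-block spot uses 215 of the 222 s and totals 1063.
Every other selection either busts 222 s or exceeds an availability limit or fails to beat 1063.

1063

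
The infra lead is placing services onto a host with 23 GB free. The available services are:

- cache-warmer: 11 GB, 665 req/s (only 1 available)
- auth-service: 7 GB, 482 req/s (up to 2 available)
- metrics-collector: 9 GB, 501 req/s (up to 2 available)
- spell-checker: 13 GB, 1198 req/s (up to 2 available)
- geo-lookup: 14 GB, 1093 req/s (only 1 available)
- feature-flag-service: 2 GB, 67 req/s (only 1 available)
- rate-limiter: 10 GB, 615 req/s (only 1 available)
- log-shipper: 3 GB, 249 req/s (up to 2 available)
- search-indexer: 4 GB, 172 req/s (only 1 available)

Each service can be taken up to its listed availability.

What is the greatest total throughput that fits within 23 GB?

1929

By throughput per GB: spell-checker 92.15, log-shipper 83.00, geo-lookup 78.07 lead.
Taking the top-ratio services first gives spell-checker + 2×log-shipper + search-indexer for 1868 (23 GB).
The 7 GB tied up in log-shipper and search-indexer is better spent on auth-service — total rises to 1929 (23 GB).
Nothing else within 23 GB beats 1929.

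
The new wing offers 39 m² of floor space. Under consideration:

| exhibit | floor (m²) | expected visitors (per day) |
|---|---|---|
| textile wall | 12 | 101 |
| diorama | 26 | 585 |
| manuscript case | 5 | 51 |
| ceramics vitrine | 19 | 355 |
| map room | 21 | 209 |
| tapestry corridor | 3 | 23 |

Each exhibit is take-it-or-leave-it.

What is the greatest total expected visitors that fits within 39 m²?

686

Taking the top-ratio exhibits first gives diorama + manuscript case + tapestry corridor for 659 (34 m²).
Dropping manuscript case and tapestry corridor frees 8 m²; slotting in textile wall (12 m²) lifts the total to 686 at 38 m².
The closest alternative, diorama + manuscript case + tapestry corridor, reaches only 659.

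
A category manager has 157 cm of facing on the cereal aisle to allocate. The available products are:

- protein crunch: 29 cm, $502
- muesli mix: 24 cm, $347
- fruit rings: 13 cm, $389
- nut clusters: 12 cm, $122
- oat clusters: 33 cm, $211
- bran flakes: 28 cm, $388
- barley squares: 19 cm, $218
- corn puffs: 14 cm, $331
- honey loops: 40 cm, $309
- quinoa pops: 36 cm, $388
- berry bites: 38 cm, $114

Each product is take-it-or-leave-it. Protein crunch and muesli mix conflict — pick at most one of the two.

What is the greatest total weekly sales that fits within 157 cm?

Density check — fruit rings 29.92, corn puffs 23.64, protein crunch 17.31, muesli mix 14.46 are the best per cm.
Taking protein crunch + fruit rings + nut clusters + bran flakes + barley squares + corn puffs + quinoa pops: 151 cm used, 2338 in weekly sales.
Runner-up protein crunch + fruit rings + nut clusters + bran flakes + barley squares + corn puffs + honey loops tops out at 2259.

2338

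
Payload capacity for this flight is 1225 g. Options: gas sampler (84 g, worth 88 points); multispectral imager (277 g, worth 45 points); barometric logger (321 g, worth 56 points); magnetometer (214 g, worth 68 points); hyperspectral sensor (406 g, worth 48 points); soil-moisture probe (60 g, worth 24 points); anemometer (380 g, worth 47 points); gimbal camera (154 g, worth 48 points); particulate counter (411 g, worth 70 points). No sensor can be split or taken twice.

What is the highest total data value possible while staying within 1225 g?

Density check — gas sampler 1.05, soil-moisture probe 0.40, magnetometer 0.32, gimbal camera 0.31 are the best per g.
A density-first pass picks gas sampler + multispectral imager + barometric logger + magnetometer + soil-moisture probe + gimbal camera — 329 at 1110 g.
The 321 g tied up in barometric logger is better spent on particulate counter — total rises to 343 (1200 g).
That's the maximum — no swap from here does better than 343.

343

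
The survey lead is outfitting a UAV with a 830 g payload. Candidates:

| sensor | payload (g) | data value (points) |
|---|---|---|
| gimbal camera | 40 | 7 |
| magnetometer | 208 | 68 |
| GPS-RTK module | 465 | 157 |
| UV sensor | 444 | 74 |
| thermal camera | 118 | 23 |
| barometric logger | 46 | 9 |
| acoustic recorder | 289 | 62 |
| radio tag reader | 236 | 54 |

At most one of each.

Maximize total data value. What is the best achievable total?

By data value per g: GPS-RTK module 0.34, magnetometer 0.33, radio tag reader 0.23 lead.
Greedy by ratio would take gimbal camera + magnetometer + GPS-RTK module + barometric logger: 759 g used, total 241.
Replace gimbal camera and barometric logger with thermal camera: the trade gains 7 net, giving 248 at 791 g.

248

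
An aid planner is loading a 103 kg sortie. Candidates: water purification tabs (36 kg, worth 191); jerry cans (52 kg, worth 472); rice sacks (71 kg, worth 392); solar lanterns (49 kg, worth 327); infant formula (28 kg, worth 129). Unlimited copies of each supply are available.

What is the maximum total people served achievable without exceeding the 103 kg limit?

Jerry cans + solar lanterns uses 101 of the 103 kg and totals 799.
That's the maximum — no swap from here does better than 799.

799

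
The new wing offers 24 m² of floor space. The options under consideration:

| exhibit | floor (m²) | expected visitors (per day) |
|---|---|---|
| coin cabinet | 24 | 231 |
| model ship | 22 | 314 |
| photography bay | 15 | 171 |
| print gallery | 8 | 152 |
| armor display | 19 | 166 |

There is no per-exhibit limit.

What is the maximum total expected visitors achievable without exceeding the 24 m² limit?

456

Taking 3×print gallery: 24 m² used, 456 in expected visitors.
That's the maximum — no swap from here does better than 456.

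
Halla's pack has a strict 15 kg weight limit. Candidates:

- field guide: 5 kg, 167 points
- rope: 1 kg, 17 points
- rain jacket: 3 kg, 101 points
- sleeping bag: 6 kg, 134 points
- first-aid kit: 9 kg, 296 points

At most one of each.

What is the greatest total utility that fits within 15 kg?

Greedy by ratio would take field guide + rope + rain jacket + sleeping bag: 15 kg used, total 419.
The 9 kg tied up in rain jacket and sleeping bag is better spent on first-aid kit — total rises to 480 (15 kg).
The closest alternative, field guide + first-aid kit, reaches only 463.

480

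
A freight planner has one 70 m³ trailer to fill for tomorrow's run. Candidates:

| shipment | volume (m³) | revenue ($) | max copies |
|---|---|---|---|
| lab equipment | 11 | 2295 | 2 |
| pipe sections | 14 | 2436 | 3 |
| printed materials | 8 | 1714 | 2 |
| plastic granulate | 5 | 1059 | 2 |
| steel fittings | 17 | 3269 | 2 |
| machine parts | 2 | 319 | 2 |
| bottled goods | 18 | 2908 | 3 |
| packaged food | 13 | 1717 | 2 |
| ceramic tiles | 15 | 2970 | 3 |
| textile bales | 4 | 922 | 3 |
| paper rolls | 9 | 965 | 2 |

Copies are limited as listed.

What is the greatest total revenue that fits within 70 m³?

14813

Filling by ratio: 2×lab equipment + 2×printed materials + 2×plastic granulate + 2×machine parts + 3×textile bales for 13540, with 6 m³ left unused.
Dropping plastic granulate and 2×machine parts frees 9 m³; slotting in ceramic tiles (15 m³) lifts the total to 14813 at 70 m³.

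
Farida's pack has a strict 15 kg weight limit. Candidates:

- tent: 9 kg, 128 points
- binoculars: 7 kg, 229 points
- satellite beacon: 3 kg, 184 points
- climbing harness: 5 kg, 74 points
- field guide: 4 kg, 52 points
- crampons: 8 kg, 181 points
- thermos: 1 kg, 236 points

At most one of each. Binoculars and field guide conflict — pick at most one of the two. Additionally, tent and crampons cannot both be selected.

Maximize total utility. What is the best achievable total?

Binoculars + satellite beacon + thermos uses 11 of the 15 kg and totals 649.
That's the maximum — no feasible swap from here does better than 649.

649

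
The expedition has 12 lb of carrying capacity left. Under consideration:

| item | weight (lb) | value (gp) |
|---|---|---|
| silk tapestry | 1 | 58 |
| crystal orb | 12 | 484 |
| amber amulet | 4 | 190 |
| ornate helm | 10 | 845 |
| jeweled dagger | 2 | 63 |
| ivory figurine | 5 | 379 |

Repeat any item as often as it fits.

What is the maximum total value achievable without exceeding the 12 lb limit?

961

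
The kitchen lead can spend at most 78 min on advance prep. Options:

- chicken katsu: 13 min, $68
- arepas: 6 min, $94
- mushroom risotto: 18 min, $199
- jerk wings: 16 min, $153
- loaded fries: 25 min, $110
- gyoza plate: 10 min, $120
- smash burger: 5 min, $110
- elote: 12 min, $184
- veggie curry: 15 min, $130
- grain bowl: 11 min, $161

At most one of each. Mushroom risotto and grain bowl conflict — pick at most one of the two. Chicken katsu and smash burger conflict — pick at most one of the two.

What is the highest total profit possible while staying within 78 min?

Arepas + jerk wings + gyoza plate + smash burger + elote + veggie curry + grain bowl uses 75 of the 78 min and totals 952.
Runner-up mushroom risotto + jerk wings + gyoza plate + smash burger + elote + veggie curry tops out at 896.

952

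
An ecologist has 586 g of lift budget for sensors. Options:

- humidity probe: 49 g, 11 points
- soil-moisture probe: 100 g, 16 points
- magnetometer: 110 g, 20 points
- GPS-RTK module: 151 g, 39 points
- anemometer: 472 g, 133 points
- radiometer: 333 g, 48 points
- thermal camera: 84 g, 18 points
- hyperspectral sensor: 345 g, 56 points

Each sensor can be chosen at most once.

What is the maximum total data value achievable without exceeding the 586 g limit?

153

Taking the top-ratio sensors first gives humidity probe + anemometer for 144 (521 g).
The 49 g tied up in humidity probe is better spent on magnetometer — total rises to 153 (582 g).
Every other selection either busts 586 g or fails to beat 153.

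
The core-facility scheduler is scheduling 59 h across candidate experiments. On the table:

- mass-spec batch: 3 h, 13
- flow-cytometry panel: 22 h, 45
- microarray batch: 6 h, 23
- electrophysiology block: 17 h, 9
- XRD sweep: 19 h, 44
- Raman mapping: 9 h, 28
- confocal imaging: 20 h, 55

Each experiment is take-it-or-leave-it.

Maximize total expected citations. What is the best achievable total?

Taking mass-spec batch + microarray batch + XRD sweep + Raman mapping + confocal imaging: 57 h used, 163 in expected citations.

163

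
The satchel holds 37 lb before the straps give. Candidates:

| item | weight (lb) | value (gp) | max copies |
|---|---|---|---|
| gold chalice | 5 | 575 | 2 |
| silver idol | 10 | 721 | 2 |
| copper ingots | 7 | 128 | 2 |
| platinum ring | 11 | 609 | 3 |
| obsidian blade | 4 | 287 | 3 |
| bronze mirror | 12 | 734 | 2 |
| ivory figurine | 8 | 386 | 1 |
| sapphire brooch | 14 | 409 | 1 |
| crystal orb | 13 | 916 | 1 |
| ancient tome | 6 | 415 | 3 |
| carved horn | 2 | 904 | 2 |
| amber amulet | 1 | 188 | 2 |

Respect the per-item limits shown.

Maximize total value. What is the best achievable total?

The ratio heuristic lands on 2×gold chalice + 2×silver idol + 2×carved horn + 2×amber amulet (4776) but leaves 1 lb idle.
Replace 2×silver idol with 2×obsidian blade + crystal orb: the trade gains 48 net, giving 4824 at 37 lb.

4824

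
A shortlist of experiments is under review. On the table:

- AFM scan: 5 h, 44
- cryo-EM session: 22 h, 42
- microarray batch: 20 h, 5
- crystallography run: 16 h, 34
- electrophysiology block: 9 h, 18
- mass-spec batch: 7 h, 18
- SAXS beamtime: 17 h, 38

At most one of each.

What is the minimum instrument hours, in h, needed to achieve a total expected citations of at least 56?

Minimise h subject to total expected citations ≥ 56.
AFM scan + mass-spec batch: 62 expected citations at 12 h.
Below 12 h the best achievable stays under 56.

12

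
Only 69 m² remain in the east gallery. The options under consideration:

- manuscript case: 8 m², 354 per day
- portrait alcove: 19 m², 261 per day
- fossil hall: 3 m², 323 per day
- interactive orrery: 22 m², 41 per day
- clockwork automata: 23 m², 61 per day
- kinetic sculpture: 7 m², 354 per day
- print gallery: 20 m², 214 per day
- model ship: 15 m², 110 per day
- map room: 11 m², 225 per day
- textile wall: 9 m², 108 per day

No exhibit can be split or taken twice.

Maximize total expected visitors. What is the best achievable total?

1731

A density-first pass picks manuscript case + portrait alcove + fossil hall + kinetic sculpture + map room + textile wall — 1625 at 57 m².
Replace textile wall with print gallery: the trade gains 106 net, giving 1731 at 68 m².
Every other selection either busts 69 m² or fails to beat 1731.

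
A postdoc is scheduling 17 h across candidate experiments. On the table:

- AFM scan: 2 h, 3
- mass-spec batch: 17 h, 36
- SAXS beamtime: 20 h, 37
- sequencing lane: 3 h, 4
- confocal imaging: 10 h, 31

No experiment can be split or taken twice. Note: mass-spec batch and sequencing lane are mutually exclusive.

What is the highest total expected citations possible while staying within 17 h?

AFM scan + sequencing lane + confocal imaging uses 15 of the 17 h and totals 38.

38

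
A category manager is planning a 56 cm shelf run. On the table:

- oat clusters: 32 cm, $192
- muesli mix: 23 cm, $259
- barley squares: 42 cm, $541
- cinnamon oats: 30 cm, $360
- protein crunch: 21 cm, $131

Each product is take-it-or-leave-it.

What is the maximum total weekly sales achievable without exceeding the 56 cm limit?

The ratio heuristic lands on barley squares (541) but leaves 14 cm idle.
Replace barley squares with muesli mix + cinnamon oats: the trade gains 78 net, giving 619 at 53 cm.
Runner-up barley squares tops out at 541.

619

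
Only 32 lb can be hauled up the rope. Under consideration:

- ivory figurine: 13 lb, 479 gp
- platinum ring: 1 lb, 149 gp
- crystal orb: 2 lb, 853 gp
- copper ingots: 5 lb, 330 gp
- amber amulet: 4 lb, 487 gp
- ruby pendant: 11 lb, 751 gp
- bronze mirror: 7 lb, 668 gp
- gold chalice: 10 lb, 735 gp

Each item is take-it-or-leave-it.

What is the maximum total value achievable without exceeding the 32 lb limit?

3238

The ratio heuristic lands on platinum ring + crystal orb + copper ingots + amber amulet + bronze mirror + gold chalice (3222) but leaves 3 lb idle.
The 10 lb tied up in gold chalice is better spent on ruby pendant — total rises to 3238 (30 lb).
Nothing else within 32 lb beats 3238.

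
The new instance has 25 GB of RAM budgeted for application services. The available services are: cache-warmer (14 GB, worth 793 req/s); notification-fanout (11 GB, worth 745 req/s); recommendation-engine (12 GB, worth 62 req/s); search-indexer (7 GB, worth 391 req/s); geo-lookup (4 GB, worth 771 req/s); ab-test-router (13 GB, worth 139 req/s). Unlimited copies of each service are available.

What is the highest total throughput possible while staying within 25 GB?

Ranking by ratio (throughput/GB): geo-lookup 192.75, notification-fanout 67.73, cache-warmer 56.64, search-indexer 55.86.
The ratio ordering already packs tightly: 6×geo-lookup, 24 GB, 4626.
Nothing else within 25 GB beats 4626.

4626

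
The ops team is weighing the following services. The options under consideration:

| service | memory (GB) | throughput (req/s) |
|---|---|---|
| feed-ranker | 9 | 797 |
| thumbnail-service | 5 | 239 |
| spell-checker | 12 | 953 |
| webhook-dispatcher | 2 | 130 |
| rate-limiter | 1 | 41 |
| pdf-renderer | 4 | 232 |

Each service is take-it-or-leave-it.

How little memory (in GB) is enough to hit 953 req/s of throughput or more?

12

Need the lightest bundle worth ≥ 953.
spell-checker: 953 throughput at 12 GB.
Any bundle with less than 12 GB falls short of 953.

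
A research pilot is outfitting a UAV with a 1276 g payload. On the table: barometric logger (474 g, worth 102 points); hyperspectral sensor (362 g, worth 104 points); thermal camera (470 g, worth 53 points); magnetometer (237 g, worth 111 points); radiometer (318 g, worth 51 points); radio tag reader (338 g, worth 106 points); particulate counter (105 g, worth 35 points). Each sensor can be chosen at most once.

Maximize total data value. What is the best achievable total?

372

Density check — magnetometer 0.47, particulate counter 0.33, radio tag reader 0.31 are the best per g.
Filling by ratio: hyperspectral sensor + magnetometer + radio tag reader + particulate counter for 356, with 234 g left unused.
The 105 g tied up in particulate counter is better spent on radiometer — total rises to 372 (1255 g).
No other feasible combination exceeds 372.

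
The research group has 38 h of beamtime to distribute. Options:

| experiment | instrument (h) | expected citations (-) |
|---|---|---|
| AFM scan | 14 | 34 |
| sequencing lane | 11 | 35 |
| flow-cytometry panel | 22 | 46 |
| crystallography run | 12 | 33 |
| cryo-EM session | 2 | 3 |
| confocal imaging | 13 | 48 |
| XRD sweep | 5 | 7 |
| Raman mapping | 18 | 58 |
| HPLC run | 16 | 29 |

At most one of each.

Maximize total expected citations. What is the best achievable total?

119

Greedy by ratio would take cryo-EM session + confocal imaging + XRD sweep + Raman mapping: 38 h used, total 116.
Dropping XRD sweep and Raman mapping frees 23 h; slotting in sequencing lane + crystallography run (23 h) lifts the total to 119 at 38 h.
An exhaustive check of the 512 subsets confirms 119.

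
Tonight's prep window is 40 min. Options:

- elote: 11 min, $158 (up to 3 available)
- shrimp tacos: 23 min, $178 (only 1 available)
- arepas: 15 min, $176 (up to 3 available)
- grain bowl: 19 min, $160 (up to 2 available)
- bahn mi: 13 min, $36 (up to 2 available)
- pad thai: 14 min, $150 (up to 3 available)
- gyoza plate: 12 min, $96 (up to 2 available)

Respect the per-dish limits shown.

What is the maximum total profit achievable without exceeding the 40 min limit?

492

Density check — elote 14.36, arepas 11.73, pad thai 10.71, grain bowl 8.42 are the best per min.
Greedy by ratio would take 3×elote: 33 min used, total 474.
Replace elote with arepas: the trade gains 18 net, giving 492 at 37 min.
Every other selection either busts 40 min or exceeds an availability limit or fails to beat 492.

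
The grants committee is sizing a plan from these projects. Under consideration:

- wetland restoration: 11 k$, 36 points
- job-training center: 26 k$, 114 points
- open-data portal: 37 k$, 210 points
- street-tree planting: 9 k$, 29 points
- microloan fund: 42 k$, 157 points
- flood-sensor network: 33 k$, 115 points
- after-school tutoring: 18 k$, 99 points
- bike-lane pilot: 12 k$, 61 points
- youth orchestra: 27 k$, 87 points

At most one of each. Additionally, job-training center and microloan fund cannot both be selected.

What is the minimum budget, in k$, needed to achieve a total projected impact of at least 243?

48

Look for the lowest-budget combination reaching 243.
wetland restoration + open-data portal reaches 246 using 48 k$.
No combination under 48 k$ hits 243.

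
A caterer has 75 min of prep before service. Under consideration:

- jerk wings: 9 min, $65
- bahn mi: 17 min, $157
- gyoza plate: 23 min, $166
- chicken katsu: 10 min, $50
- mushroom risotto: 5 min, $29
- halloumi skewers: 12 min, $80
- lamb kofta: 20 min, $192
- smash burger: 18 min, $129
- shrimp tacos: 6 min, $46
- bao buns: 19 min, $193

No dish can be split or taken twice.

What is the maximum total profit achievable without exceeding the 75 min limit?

671

Filling by ratio: jerk wings + bahn mi + lamb kofta + shrimp tacos + bao buns for 653, with 4 min left unused.
Replace jerk wings and shrimp tacos with smash burger: the trade gains 18 net, giving 671 at 74 min.
Runner-up bahn mi + halloumi skewers + lamb kofta + shrimp tacos + bao buns tops out at 668.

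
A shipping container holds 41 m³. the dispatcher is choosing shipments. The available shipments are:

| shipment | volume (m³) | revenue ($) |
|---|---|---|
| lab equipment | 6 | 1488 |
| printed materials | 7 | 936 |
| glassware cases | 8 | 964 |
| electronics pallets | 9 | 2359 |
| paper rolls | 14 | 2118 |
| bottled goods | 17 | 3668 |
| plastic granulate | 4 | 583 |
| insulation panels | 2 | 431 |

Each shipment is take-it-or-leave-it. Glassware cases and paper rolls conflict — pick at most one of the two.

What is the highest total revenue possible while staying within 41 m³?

A density-first pass picks lab equipment + electronics pallets + bottled goods + plastic granulate + insulation panels — 8529 at 38 m³.
Replace plastic granulate with printed materials: the trade gains 353 net, giving 8882 at 41 m³.
The closest alternative, lab equipment + electronics pallets + bottled goods + plastic granulate + insulation panels, reaches only 8529.

8882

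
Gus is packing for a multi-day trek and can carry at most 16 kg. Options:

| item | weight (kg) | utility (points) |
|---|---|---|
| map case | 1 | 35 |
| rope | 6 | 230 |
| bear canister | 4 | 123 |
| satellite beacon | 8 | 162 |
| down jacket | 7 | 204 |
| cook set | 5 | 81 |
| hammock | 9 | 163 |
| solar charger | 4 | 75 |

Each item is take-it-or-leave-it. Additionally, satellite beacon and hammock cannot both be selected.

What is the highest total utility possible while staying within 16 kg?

469

Ranking by ratio (utility/kg): rope 38.33, map case 35.00, bear canister 30.75.
Taking the top-ratio items first gives map case + rope + bear canister + solar charger for 463 (15 kg).
The 8 kg tied up in bear canister and solar charger is better spent on down jacket — total rises to 469 (14 kg).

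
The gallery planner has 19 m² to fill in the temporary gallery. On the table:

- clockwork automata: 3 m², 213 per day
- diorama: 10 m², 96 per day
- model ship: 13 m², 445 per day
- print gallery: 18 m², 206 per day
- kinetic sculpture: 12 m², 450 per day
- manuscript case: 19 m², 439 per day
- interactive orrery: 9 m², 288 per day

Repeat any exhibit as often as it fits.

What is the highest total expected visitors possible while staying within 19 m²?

6×clockwork automata uses 18 of the 19 m² and totals 1278.
Every other selection either busts 19 m² or fails to beat 1278.

1278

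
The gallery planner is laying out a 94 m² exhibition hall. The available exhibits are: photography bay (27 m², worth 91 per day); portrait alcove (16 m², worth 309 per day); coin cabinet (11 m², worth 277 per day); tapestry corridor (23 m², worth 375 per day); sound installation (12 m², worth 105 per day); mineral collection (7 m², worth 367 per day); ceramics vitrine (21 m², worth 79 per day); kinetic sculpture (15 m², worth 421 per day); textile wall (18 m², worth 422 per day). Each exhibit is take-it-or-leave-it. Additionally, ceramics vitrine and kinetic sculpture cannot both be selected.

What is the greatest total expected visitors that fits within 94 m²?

2171

Taking portrait alcove + coin cabinet + tapestry corridor + mineral collection + kinetic sculpture + textile wall: 90 m² used, 2171 in expected visitors.
Runner-up portrait alcove + tapestry corridor + sound installation + mineral collection + kinetic sculpture + textile wall tops out at 1999.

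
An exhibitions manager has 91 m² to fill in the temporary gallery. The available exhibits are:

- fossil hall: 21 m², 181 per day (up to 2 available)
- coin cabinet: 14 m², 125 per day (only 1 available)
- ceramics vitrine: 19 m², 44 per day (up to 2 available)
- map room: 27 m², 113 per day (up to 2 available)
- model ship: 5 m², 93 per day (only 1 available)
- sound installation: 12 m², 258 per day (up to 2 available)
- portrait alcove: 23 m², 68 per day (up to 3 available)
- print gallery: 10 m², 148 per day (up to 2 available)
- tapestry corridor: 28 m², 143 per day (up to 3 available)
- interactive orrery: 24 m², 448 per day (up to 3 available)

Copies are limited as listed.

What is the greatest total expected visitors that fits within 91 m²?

Taking the top-ratio exhibits first gives model ship + 2×sound installation + print gallery + 2×interactive orrery for 1653 (87 m²).
Dropping sound installation and print gallery frees 22 m²; slotting in interactive orrery (24 m²) lifts the total to 1695 at 89 m².
Nothing else within 91 m² beats 1695.

1695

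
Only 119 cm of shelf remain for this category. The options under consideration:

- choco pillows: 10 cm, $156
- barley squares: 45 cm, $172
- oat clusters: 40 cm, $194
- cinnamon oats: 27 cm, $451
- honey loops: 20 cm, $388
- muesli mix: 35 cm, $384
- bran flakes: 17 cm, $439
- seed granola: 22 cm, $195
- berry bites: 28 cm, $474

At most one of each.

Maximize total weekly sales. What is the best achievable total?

By weekly sales per cm: bran flakes 25.82, honey loops 19.40, berry bites 16.93 lead.
Greedy by ratio would take choco pillows + cinnamon oats + honey loops + bran flakes + berry bites: 102 cm used, total 1908.
The 10 cm tied up in choco pillows is better spent on seed granola — total rises to 1947 (114 cm).

1947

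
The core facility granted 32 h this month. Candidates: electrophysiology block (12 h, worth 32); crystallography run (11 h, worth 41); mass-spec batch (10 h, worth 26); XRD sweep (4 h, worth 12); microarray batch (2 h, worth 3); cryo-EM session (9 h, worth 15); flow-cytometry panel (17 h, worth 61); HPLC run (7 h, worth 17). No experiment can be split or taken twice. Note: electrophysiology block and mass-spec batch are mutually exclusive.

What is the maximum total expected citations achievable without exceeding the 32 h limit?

Crystallography run + XRD sweep + flow-cytometry panel uses 32 of the 32 h and totals 114.
No other feasible combination exceeds 114.

114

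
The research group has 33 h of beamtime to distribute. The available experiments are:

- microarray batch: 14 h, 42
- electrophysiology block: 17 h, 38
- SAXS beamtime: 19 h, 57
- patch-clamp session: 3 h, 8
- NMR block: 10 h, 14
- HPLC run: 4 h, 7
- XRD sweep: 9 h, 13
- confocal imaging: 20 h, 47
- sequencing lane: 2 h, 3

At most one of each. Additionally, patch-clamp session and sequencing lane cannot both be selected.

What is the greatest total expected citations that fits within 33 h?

Taking microarray batch + SAXS beamtime: 33 h used, 99 in expected citations.
An exhaustive check of the 512 subsets confirms 99.

99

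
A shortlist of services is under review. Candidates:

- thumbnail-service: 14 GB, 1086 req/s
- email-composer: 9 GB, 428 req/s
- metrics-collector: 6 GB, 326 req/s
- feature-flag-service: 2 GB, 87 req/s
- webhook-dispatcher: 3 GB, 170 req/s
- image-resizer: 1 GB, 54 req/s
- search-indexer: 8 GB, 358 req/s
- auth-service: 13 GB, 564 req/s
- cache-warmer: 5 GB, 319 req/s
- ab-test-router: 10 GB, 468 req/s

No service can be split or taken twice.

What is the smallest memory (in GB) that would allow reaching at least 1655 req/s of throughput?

Need the lightest bundle worth ≥ 1655.
thumbnail-service + feature-flag-service + webhook-dispatcher + cache-warmer reaches 1662 using 24 GB.
Below 24 GB the best achievable stays under 1655.

24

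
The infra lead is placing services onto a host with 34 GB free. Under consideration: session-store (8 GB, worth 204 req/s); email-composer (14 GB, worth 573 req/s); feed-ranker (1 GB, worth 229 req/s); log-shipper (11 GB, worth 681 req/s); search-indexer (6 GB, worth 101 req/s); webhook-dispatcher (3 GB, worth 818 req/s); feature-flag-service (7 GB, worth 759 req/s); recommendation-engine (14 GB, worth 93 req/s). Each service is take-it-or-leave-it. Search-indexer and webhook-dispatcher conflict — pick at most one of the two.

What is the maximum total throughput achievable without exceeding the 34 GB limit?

Session-store + feed-ranker + log-shipper + webhook-dispatcher + feature-flag-service uses 30 of the 34 GB and totals 2691.
The closest alternative, session-store + email-composer + feed-ranker + webhook-dispatcher + feature-flag-service, reaches only 2583.

2691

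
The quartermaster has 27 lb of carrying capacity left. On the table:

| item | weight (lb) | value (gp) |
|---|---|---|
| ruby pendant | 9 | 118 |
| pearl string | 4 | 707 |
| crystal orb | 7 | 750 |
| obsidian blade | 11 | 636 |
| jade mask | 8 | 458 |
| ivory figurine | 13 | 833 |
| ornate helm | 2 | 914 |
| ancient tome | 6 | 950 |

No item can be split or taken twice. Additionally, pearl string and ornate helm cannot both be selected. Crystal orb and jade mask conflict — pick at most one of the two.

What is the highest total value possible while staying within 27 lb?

Ranking by ratio (value/lb): ornate helm 457.00, pearl string 176.75, ancient tome 158.33, crystal orb 107.14.
Crystal orb + obsidian blade + ornate helm + ancient tome uses 26 of the 27 lb and totals 3250.
Next best is obsidian blade + jade mask + ornate helm + ancient tome at 2958 (27 lb) — short by 292.

3250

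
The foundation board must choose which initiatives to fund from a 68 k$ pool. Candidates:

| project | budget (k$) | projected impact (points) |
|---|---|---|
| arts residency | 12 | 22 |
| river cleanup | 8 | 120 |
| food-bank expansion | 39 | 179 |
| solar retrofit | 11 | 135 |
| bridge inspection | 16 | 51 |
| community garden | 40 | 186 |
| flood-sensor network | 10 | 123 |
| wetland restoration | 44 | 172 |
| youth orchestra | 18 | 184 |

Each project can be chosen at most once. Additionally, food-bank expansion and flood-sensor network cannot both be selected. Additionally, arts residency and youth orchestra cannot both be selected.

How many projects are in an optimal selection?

5

Optimal total is 613.
For example river cleanup + solar retrofit + bridge inspection + flood-sensor network + youth orchestra achieves it, using 63 k$.
All optima have 5 projects.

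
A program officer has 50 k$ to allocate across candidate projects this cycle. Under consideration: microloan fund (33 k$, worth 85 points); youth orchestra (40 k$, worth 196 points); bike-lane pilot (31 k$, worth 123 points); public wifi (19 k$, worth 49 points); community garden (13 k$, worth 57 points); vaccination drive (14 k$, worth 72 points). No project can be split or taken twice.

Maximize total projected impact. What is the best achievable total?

196

The ratio heuristic lands on public wifi + community garden + vaccination drive (178) but leaves 4 k$ idle.
The 46 k$ tied up in public wifi and community garden and vaccination drive is better spent on youth orchestra — total rises to 196 (40 k$).
The closest alternative, bike-lane pilot + vaccination drive, reaches only 195.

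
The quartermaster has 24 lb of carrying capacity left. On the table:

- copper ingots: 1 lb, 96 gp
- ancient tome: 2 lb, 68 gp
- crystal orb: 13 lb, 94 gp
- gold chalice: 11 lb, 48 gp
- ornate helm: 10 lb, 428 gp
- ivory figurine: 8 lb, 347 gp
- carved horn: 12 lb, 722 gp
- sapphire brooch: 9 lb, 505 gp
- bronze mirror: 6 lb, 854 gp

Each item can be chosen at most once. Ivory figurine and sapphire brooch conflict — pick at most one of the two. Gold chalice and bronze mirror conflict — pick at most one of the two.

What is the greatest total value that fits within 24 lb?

1740

Ranking by ratio (value/lb): bronze mirror 142.33, copper ingots 96.00, carved horn 60.17, sapphire brooch 56.11.
Best packing: copper ingots + ancient tome + carved horn + bronze mirror — 21 lb, 1740 total.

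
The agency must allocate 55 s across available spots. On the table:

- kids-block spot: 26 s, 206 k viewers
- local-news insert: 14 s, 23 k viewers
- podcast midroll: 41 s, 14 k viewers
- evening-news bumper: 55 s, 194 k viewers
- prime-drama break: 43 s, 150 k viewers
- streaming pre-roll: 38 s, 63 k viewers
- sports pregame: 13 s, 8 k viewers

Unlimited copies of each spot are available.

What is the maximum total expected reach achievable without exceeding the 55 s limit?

412

Density check — kids-block spot 7.92, evening-news bumper 3.53, prime-drama break 3.49 are the best per s.
Taking 2×kids-block spot: 52 s used, 412 in expected reach.
Every other selection either busts 55 s or fails to beat 412.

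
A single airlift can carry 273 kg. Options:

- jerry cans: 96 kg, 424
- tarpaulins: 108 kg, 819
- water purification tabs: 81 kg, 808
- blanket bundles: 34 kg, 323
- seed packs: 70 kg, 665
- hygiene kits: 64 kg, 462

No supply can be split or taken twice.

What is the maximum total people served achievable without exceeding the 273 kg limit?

2292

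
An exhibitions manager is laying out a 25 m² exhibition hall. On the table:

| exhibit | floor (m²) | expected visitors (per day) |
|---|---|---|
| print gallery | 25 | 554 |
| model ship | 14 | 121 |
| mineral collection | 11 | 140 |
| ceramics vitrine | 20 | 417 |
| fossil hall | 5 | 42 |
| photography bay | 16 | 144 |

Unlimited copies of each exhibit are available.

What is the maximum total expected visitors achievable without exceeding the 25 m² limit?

By expected visitors per m²: print gallery 22.16, ceramics vitrine 20.85, mineral collection 12.73, photography bay 9.00 lead.
The ratio ordering already packs tightly: print gallery, 25 m², 554.
Nothing else within 25 m² beats 554.

554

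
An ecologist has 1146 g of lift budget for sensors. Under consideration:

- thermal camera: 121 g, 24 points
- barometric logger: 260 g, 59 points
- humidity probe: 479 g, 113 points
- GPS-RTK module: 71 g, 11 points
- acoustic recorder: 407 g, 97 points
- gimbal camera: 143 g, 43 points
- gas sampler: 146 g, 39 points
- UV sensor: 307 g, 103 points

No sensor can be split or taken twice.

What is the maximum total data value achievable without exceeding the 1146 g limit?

309

A density-first pass picks thermal camera + acoustic recorder + gimbal camera + gas sampler + UV sensor — 306 at 1124 g.
Replace thermal camera and acoustic recorder with humidity probe + GPS-RTK module: the trade gains 3 net, giving 309 at 1146 g.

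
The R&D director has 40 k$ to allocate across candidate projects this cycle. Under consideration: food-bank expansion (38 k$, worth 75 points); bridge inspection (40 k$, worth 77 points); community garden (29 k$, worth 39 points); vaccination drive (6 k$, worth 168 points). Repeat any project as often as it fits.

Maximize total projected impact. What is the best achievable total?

Ranking by ratio (projected impact/k$): vaccination drive 28.00, food-bank expansion 1.97, bridge inspection 1.93.
The ratio ordering already packs tightly: 6×vaccination drive, 36 k$, 1008.

1008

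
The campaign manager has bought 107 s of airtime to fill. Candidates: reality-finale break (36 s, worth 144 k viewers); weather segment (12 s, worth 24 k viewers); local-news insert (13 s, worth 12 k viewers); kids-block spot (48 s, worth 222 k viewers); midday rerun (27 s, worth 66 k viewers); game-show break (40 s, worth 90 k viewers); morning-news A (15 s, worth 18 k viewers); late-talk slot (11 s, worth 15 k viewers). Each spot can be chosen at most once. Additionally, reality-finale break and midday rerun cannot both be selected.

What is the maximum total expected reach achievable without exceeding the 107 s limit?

Reality-finale break + weather segment + kids-block spot + late-talk slot uses 107 of the 107 s and totals 405.
Every other selection either busts 107 s or breaks a pairing rule or fails to beat 405.

405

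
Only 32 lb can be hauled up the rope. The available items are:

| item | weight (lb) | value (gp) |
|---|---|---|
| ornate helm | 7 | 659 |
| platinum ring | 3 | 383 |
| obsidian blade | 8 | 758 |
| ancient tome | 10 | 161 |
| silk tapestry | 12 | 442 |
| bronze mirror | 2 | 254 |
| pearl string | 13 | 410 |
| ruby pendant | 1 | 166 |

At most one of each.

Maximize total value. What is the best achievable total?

2496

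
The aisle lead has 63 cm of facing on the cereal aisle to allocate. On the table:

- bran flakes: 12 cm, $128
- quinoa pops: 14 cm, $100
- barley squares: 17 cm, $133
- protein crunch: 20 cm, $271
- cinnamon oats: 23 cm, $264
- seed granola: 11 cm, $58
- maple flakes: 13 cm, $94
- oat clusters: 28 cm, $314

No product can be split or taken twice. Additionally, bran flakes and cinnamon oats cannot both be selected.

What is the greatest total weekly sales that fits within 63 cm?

Bran flakes + protein crunch + oat clusters uses 60 of the 63 cm and totals 713.
An exhaustive check of the 256 subsets confirms 713.

713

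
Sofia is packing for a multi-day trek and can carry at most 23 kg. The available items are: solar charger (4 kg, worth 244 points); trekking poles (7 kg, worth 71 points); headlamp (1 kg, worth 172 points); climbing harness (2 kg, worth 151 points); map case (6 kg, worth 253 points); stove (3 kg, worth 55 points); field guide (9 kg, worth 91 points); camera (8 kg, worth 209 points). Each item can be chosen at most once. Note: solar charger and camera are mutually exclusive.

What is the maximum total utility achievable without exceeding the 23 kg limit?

Best packing: solar charger + trekking poles + headlamp + climbing harness + map case + stove — 23 kg, 946 total.
Next best is solar charger + headlamp + climbing harness + map case + field guide at 911 (22 kg) — short by 35.

946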